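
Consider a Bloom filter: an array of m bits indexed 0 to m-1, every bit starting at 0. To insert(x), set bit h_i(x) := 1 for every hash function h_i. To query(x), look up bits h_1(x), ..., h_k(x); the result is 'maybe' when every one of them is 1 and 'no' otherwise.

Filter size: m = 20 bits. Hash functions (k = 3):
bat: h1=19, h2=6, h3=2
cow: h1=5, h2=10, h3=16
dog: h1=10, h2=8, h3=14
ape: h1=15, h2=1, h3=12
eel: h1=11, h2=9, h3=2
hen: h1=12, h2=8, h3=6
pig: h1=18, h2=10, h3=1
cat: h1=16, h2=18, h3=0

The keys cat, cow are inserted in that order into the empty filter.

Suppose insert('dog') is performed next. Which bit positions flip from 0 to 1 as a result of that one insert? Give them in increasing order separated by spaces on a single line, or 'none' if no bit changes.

Answer: 8 14

Derivation:
Start: bits=00000000000000000000
After insert 'cat': sets bits 0 16 18 -> bits=10000000000000001010
After insert 'cow': sets bits 5 10 16 -> bits=10000100001000001010
insert 'dog' would touch bits 8 10 14; currently bit8=0, bit10=1, bit14=0
Bits that are 0 among those (would change 0->1): 8 14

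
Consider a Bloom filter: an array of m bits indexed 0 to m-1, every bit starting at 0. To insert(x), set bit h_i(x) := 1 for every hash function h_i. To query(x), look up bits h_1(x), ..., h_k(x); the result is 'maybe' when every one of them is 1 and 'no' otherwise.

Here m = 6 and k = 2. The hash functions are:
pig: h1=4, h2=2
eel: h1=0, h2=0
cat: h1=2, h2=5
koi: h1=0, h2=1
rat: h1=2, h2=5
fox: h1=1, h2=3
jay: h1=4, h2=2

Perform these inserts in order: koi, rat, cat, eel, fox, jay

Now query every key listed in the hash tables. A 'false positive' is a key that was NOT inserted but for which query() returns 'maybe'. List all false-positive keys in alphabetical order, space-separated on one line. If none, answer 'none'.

Start: bits=000000
After insert 'koi': sets bits 0 1 -> bits=110000
After insert 'rat': sets bits 2 5 -> bits=111001
After insert 'cat': sets bits 2 5 -> bits=111001
After insert 'eel': sets bits 0 -> bits=111001
After insert 'fox': sets bits 1 3 -> bits=111101
After insert 'jay': sets bits 2 4 -> bits=111111
Not inserted: pig — query each against bits=111111:
query pig: checks bit2=1, bit4=1 (all 1) -> maybe => FALSE POSITIVE
False positives (alphabetical): pig

Answer: pig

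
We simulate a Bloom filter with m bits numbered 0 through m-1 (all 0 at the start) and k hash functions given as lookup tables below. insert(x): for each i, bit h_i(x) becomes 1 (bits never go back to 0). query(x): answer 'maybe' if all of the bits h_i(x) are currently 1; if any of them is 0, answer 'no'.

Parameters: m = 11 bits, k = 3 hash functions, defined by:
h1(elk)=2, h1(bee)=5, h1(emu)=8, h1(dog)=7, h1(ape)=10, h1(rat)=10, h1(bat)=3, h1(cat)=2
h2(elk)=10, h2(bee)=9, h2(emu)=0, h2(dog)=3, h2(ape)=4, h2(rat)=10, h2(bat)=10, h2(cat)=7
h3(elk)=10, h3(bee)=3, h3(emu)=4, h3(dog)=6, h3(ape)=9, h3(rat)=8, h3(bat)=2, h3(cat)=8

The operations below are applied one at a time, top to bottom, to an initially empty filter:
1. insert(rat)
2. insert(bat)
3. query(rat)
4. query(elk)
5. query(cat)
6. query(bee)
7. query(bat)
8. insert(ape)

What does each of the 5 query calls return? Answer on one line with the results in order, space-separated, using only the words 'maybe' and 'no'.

Answer: maybe maybe no no maybe

Derivation:
Start: bits=00000000000
Op 1: insert rat -> sets bits 8 10 -> bits=00000000101
Op 2: insert bat -> sets bits 2 3 10 -> bits=00110000101
Op 3: query rat -> checks bit8=1, bit10=1 (all 1) -> maybe
Op 4: query elk -> checks bit2=1, bit10=1 (all 1) -> maybe
Op 5: query cat -> checks bit2=1, bit7=0, bit8=1 (has a 0) -> no
Op 6: query bee -> checks bit3=1, bit5=0, bit9=0 (has a 0) -> no
Op 7: query bat -> checks bit2=1, bit3=1, bit10=1 (all 1) -> maybe
Op 8: insert ape -> sets bits 4 9 10 -> bits=00111000111
Query results in order: maybe maybe no no maybe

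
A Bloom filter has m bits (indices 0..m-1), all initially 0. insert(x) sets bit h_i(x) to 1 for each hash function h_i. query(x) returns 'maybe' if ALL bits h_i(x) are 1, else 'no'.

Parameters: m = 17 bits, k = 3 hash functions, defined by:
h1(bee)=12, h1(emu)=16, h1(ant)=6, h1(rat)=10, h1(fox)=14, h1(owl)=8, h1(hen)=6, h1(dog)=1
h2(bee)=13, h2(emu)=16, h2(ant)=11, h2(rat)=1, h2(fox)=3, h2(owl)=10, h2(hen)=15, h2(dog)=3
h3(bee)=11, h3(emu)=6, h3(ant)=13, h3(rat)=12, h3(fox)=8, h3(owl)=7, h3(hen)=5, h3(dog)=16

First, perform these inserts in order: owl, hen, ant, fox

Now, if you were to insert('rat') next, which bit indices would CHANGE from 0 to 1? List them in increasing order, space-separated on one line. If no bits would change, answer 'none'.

Answer: 1 12

Derivation:
Start: bits=00000000000000000
After insert 'owl': sets bits 7 8 10 -> bits=00000001101000000
After insert 'hen': sets bits 5 6 15 -> bits=00000111101000010
After insert 'ant': sets bits 6 11 13 -> bits=00000111101101010
After insert 'fox': sets bits 3 8 14 -> bits=00010111101101110
insert 'rat' would touch bits 1 10 12; currently bit1=0, bit10=1, bit12=0
Bits that are 0 among those (would change 0->1): 1 12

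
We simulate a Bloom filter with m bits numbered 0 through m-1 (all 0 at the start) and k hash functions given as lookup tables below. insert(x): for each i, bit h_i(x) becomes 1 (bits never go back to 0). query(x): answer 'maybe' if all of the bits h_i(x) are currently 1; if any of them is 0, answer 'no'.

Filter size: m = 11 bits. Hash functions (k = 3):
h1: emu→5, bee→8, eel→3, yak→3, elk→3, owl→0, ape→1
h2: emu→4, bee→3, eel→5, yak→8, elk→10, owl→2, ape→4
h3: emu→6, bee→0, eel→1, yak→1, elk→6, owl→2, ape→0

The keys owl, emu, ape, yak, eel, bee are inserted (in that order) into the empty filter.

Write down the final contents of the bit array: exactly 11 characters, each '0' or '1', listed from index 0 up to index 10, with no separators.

Start: bits=00000000000
After insert 'owl': sets bits 0 2 -> bits=10100000000
After insert 'emu': sets bits 4 5 6 -> bits=10101110000
After insert 'ape': sets bits 0 1 4 -> bits=11101110000
After insert 'yak': sets bits 1 3 8 -> bits=11111110100
After insert 'eel': sets bits 1 3 5 -> bits=11111110100
After insert 'bee': sets bits 0 3 8 -> bits=11111110100

Answer: 11111110100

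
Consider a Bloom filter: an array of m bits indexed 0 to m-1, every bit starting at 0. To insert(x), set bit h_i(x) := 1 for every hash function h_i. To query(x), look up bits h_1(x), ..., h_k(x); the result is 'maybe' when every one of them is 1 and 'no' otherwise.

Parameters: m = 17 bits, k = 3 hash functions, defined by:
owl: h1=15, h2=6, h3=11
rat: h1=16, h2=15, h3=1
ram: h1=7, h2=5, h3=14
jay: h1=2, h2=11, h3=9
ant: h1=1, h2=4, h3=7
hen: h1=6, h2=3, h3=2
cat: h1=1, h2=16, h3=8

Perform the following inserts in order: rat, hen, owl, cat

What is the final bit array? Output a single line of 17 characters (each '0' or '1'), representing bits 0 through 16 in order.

Answer: 01110010100100011

Derivation:
Start: bits=00000000000000000
After insert 'rat': sets bits 1 15 16 -> bits=01000000000000011
After insert 'hen': sets bits 2 3 6 -> bits=01110010000000011
After insert 'owl': sets bits 6 11 15 -> bits=01110010000100011
After insert 'cat': sets bits 1 8 16 -> bits=01110010100100011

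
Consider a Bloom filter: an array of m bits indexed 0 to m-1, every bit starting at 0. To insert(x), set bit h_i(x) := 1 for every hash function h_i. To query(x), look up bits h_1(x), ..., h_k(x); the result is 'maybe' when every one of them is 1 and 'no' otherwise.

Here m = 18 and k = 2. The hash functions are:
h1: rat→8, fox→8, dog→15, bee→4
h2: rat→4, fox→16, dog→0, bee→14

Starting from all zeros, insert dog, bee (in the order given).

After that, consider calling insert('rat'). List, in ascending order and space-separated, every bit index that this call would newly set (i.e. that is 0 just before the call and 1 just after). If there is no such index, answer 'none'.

Start: bits=000000000000000000
After insert 'dog': sets bits 0 15 -> bits=100000000000000100
After insert 'bee': sets bits 4 14 -> bits=100010000000001100
insert 'rat' would touch bits 4 8; currently bit4=1, bit8=0
Bits that are 0 among those (would change 0->1): 8

Answer: 8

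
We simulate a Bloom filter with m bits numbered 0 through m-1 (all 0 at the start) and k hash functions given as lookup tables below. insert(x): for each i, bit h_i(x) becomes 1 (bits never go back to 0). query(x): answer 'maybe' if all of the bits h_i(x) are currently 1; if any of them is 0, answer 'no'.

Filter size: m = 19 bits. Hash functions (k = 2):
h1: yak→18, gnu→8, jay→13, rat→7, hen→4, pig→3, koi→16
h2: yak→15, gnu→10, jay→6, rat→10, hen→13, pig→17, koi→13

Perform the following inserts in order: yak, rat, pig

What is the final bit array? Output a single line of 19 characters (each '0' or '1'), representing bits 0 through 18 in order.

Answer: 0001000100100001011

Derivation:
Start: bits=0000000000000000000
After insert 'yak': sets bits 15 18 -> bits=0000000000000001001
After insert 'rat': sets bits 7 10 -> bits=0000000100100001001
After insert 'pig': sets bits 3 17 -> bits=0001000100100001011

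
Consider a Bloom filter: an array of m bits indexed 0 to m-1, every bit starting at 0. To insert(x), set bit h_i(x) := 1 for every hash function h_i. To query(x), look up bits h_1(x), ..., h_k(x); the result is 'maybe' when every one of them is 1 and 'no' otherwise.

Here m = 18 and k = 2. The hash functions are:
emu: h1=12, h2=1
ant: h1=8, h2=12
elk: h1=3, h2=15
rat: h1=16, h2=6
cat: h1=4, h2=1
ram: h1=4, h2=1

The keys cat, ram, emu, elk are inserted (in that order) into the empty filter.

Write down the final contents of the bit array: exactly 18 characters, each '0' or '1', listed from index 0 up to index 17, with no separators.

Answer: 010110000000100100

Derivation:
Start: bits=000000000000000000
After insert 'cat': sets bits 1 4 -> bits=010010000000000000
After insert 'ram': sets bits 1 4 -> bits=010010000000000000
After insert 'emu': sets bits 1 12 -> bits=010010000000100000
After insert 'elk': sets bits 3 15 -> bits=010110000000100100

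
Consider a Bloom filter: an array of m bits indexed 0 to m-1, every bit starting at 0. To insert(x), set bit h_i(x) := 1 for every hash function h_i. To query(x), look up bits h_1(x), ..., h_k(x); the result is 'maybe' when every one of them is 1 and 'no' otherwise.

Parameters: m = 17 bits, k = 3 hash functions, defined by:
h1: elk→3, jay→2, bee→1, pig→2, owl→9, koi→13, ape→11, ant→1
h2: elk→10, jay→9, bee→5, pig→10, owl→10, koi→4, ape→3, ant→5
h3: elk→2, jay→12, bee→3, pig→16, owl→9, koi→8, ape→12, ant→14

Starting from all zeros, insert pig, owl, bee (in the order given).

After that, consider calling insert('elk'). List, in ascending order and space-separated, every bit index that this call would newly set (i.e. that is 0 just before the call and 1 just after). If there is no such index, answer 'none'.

Start: bits=00000000000000000
After insert 'pig': sets bits 2 10 16 -> bits=00100000001000001
After insert 'owl': sets bits 9 10 -> bits=00100000011000001
After insert 'bee': sets bits 1 3 5 -> bits=01110100011000001
insert 'elk' would touch bits 2 3 10; currently bit2=1, bit3=1, bit10=1
Bits that are 0 among those (would change 0->1): none

Answer: none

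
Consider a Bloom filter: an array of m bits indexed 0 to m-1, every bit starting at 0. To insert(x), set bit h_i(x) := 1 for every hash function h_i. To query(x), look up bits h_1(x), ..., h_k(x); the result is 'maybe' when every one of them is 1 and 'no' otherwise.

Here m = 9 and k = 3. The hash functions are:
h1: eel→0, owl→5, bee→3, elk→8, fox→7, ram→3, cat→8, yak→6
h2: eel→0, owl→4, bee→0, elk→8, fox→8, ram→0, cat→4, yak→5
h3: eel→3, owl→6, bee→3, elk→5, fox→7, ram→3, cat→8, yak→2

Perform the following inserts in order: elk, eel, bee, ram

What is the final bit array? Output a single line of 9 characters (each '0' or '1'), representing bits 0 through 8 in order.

Answer: 100101001

Derivation:
Start: bits=000000000
After insert 'elk': sets bits 5 8 -> bits=000001001
After insert 'eel': sets bits 0 3 -> bits=100101001
After insert 'bee': sets bits 0 3 -> bits=100101001
After insert 'ram': sets bits 0 3 -> bits=100101001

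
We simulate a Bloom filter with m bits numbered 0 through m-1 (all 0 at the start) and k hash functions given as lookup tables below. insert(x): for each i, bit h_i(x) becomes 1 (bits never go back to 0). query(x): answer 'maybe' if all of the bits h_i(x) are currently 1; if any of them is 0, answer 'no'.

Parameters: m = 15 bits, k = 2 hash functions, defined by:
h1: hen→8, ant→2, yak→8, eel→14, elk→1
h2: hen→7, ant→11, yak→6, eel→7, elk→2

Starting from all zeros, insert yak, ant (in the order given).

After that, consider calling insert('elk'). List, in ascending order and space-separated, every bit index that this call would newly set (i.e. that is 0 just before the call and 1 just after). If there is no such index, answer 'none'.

Start: bits=000000000000000
After insert 'yak': sets bits 6 8 -> bits=000000101000000
After insert 'ant': sets bits 2 11 -> bits=001000101001000
insert 'elk' would touch bits 1 2; currently bit1=0, bit2=1
Bits that are 0 among those (would change 0->1): 1

Answer: 1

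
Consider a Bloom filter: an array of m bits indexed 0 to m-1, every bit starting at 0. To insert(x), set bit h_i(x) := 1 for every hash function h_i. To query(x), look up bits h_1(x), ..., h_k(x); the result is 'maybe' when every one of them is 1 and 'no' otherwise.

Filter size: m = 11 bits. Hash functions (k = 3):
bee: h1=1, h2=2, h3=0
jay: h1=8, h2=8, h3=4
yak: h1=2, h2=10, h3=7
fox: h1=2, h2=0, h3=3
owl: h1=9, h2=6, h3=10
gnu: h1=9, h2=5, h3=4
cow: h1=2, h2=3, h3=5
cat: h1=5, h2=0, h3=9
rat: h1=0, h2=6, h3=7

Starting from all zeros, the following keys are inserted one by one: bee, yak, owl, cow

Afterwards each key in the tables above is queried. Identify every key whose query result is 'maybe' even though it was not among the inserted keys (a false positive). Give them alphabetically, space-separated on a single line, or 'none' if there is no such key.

Start: bits=00000000000
After insert 'bee': sets bits 0 1 2 -> bits=11100000000
After insert 'yak': sets bits 2 7 10 -> bits=11100001001
After insert 'owl': sets bits 6 9 10 -> bits=11100011011
After insert 'cow': sets bits 2 3 5 -> bits=11110111011
Not inserted: cat fox gnu jay rat — query each against bits=11110111011:
query cat: checks bit0=1, bit5=1, bit9=1 (all 1) -> maybe => FALSE POSITIVE
query fox: checks bit0=1, bit2=1, bit3=1 (all 1) -> maybe => FALSE POSITIVE
query gnu: checks bit4=0, bit5=1, bit9=1 (has a 0) -> no => not a false positive
query jay: checks bit4=0, bit8=0 (has a 0) -> no => not a false positive
query rat: checks bit0=1, bit6=1, bit7=1 (all 1) -> maybe => FALSE POSITIVE
False positives (alphabetical): cat fox rat

Answer: cat fox rat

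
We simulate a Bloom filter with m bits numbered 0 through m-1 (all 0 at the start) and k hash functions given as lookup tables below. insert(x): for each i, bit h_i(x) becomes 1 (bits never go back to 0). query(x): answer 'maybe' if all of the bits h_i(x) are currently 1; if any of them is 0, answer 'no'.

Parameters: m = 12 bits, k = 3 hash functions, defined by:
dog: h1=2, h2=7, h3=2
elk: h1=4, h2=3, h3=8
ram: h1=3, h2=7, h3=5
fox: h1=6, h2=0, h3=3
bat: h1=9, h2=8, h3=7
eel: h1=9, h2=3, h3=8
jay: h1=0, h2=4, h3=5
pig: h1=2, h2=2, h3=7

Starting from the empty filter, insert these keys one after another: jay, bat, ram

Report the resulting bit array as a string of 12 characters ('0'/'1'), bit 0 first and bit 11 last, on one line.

Start: bits=000000000000
After insert 'jay': sets bits 0 4 5 -> bits=100011000000
After insert 'bat': sets bits 7 8 9 -> bits=100011011100
After insert 'ram': sets bits 3 5 7 -> bits=100111011100

Answer: 100111011100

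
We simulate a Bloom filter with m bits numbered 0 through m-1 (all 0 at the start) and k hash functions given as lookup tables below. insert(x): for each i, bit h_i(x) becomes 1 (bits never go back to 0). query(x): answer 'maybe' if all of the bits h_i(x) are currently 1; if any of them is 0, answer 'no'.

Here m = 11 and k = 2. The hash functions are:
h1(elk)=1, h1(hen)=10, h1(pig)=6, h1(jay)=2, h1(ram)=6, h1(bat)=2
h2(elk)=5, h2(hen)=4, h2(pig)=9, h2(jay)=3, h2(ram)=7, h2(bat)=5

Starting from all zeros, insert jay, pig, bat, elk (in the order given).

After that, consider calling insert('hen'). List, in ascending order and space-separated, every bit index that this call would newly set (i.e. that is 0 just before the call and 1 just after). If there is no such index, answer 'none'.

Start: bits=00000000000
After insert 'jay': sets bits 2 3 -> bits=00110000000
After insert 'pig': sets bits 6 9 -> bits=00110010010
After insert 'bat': sets bits 2 5 -> bits=00110110010
After insert 'elk': sets bits 1 5 -> bits=01110110010
insert 'hen' would touch bits 4 10; currently bit4=0, bit10=0
Bits that are 0 among those (would change 0->1): 4 10

Answer: 4 10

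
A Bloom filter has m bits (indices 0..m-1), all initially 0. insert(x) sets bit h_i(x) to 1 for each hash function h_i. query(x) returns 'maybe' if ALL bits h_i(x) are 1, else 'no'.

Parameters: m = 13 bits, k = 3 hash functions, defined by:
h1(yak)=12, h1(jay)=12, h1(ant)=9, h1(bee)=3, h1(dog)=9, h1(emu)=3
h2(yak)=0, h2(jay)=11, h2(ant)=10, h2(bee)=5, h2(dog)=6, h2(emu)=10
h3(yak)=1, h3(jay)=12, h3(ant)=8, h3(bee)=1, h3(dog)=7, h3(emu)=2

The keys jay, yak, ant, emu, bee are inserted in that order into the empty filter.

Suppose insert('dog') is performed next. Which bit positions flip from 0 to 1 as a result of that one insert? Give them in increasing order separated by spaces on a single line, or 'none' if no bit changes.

Answer: 6 7

Derivation:
Start: bits=0000000000000
After insert 'jay': sets bits 11 12 -> bits=0000000000011
After insert 'yak': sets bits 0 1 12 -> bits=1100000000011
After insert 'ant': sets bits 8 9 10 -> bits=1100000011111
After insert 'emu': sets bits 2 3 10 -> bits=1111000011111
After insert 'bee': sets bits 1 3 5 -> bits=1111010011111
insert 'dog' would touch bits 6 7 9; currently bit6=0, bit7=0, bit9=1
Bits that are 0 among those (would change 0->1): 6 7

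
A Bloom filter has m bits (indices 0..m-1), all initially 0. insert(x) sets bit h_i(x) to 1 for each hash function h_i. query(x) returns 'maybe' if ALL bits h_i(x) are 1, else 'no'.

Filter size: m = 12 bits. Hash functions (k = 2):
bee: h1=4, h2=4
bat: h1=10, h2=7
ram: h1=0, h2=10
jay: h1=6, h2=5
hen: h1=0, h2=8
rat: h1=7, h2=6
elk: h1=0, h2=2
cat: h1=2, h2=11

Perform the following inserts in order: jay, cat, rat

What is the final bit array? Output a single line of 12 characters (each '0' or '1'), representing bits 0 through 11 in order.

Answer: 001001110001

Derivation:
Start: bits=000000000000
After insert 'jay': sets bits 5 6 -> bits=000001100000
After insert 'cat': sets bits 2 11 -> bits=001001100001
After insert 'rat': sets bits 6 7 -> bits=001001110001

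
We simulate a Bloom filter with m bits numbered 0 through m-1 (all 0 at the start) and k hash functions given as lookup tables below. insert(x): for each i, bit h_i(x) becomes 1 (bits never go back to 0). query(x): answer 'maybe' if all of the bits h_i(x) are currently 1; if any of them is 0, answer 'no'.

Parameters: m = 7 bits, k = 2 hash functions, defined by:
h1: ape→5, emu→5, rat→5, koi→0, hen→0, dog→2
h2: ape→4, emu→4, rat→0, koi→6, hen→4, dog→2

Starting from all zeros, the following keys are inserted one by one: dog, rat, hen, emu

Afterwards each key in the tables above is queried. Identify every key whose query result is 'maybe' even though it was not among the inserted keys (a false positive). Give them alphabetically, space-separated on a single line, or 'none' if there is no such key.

Answer: ape

Derivation:
Start: bits=0000000
After insert 'dog': sets bits 2 -> bits=0010000
After insert 'rat': sets bits 0 5 -> bits=1010010
After insert 'hen': sets bits 0 4 -> bits=1010110
After insert 'emu': sets bits 4 5 -> bits=1010110
Not inserted: ape koi — query each against bits=1010110:
query ape: checks bit4=1, bit5=1 (all 1) -> maybe => FALSE POSITIVE
query koi: checks bit0=1, bit6=0 (has a 0) -> no => not a false positive
False positives (alphabetical): ape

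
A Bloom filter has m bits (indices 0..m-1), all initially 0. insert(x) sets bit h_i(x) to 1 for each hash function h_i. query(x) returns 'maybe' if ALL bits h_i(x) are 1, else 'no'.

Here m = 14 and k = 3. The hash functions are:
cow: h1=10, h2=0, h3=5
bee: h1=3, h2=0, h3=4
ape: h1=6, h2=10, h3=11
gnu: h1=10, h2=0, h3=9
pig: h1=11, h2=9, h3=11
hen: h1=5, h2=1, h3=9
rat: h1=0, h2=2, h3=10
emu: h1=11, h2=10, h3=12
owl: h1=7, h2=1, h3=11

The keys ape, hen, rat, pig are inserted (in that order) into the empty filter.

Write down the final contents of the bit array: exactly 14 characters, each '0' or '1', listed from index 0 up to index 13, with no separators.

Answer: 11100110011100

Derivation:
Start: bits=00000000000000
After insert 'ape': sets bits 6 10 11 -> bits=00000010001100
After insert 'hen': sets bits 1 5 9 -> bits=01000110011100
After insert 'rat': sets bits 0 2 10 -> bits=11100110011100
After insert 'pig': sets bits 9 11 -> bits=11100110011100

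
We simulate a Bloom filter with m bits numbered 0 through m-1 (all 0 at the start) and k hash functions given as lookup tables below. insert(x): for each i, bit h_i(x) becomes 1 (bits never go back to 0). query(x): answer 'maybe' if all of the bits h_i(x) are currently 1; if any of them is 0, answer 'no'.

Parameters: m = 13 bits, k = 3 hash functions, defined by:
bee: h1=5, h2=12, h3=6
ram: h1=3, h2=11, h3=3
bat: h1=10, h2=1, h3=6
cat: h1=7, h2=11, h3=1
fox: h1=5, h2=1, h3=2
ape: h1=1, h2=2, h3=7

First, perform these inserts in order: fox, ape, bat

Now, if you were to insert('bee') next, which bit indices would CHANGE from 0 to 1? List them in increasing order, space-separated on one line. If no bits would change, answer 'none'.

Answer: 12

Derivation:
Start: bits=0000000000000
After insert 'fox': sets bits 1 2 5 -> bits=0110010000000
After insert 'ape': sets bits 1 2 7 -> bits=0110010100000
After insert 'bat': sets bits 1 6 10 -> bits=0110011100100
insert 'bee' would touch bits 5 6 12; currently bit5=1, bit6=1, bit12=0
Bits that are 0 among those (would change 0->1): 12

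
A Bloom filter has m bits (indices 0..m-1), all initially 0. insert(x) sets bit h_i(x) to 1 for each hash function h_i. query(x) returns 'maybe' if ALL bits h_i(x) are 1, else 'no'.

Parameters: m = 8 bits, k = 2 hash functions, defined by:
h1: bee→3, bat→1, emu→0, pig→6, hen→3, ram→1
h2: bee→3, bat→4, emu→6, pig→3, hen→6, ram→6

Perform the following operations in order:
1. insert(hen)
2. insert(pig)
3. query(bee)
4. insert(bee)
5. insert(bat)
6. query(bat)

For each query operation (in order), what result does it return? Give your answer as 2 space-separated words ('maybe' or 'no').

Start: bits=00000000
Op 1: insert hen -> sets bits 3 6 -> bits=00010010
Op 2: insert pig -> sets bits 3 6 -> bits=00010010
Op 3: query bee -> checks bit3=1 (all 1) -> maybe
Op 4: insert bee -> sets bits 3 -> bits=00010010
Op 5: insert bat -> sets bits 1 4 -> bits=01011010
Op 6: query bat -> checks bit1=1, bit4=1 (all 1) -> maybe
Query results in order: maybe maybe

Answer: maybe maybe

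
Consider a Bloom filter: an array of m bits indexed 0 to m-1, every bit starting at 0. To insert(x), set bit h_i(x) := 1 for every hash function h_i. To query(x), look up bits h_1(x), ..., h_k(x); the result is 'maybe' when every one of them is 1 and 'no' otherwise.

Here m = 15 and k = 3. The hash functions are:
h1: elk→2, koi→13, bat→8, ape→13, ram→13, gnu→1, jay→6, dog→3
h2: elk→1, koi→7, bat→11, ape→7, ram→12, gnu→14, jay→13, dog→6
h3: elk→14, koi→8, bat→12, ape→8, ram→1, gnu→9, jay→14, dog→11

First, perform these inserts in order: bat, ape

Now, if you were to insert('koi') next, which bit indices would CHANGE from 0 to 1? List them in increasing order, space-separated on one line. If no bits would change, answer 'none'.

Start: bits=000000000000000
After insert 'bat': sets bits 8 11 12 -> bits=000000001001100
After insert 'ape': sets bits 7 8 13 -> bits=000000011001110
insert 'koi' would touch bits 7 8 13; currently bit7=1, bit8=1, bit13=1
Bits that are 0 among those (would change 0->1): none

Answer: none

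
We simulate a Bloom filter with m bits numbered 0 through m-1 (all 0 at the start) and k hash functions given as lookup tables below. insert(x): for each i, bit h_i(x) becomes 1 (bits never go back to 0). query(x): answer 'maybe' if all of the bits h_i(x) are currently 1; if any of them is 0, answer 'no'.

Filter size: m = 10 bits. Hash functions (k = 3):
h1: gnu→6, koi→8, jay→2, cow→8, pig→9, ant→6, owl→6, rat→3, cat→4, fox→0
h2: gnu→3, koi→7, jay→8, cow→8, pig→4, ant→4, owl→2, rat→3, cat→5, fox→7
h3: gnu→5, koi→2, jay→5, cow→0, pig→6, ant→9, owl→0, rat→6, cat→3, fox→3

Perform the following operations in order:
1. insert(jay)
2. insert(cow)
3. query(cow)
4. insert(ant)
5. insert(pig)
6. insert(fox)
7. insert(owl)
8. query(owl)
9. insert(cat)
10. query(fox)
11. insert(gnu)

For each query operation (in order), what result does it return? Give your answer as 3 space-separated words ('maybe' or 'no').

Start: bits=0000000000
Op 1: insert jay -> sets bits 2 5 8 -> bits=0010010010
Op 2: insert cow -> sets bits 0 8 -> bits=1010010010
Op 3: query cow -> checks bit0=1, bit8=1 (all 1) -> maybe
Op 4: insert ant -> sets bits 4 6 9 -> bits=1010111011
Op 5: insert pig -> sets bits 4 6 9 -> bits=1010111011
Op 6: insert fox -> sets bits 0 3 7 -> bits=1011111111
Op 7: insert owl -> sets bits 0 2 6 -> bits=1011111111
Op 8: query owl -> checks bit0=1, bit2=1, bit6=1 (all 1) -> maybe
Op 9: insert cat -> sets bits 3 4 5 -> bits=1011111111
Op 10: query fox -> checks bit0=1, bit3=1, bit7=1 (all 1) -> maybe
Op 11: insert gnu -> sets bits 3 5 6 -> bits=1011111111
Query results in order: maybe maybe maybe

Answer: maybe maybe maybe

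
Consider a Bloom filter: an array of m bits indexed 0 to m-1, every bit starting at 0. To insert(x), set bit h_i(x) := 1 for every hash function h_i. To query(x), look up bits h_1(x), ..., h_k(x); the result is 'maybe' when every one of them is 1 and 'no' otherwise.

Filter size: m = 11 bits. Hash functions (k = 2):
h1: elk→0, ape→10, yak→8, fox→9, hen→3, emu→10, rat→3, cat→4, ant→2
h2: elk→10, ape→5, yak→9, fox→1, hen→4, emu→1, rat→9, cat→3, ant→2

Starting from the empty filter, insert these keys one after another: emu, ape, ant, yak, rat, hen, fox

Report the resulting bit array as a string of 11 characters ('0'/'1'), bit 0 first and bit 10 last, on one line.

Answer: 01111100111

Derivation:
Start: bits=00000000000
After insert 'emu': sets bits 1 10 -> bits=01000000001
After insert 'ape': sets bits 5 10 -> bits=01000100001
After insert 'ant': sets bits 2 -> bits=01100100001
After insert 'yak': sets bits 8 9 -> bits=01100100111
After insert 'rat': sets bits 3 9 -> bits=01110100111
After insert 'hen': sets bits 3 4 -> bits=01111100111
After insert 'fox': sets bits 1 9 -> bits=01111100111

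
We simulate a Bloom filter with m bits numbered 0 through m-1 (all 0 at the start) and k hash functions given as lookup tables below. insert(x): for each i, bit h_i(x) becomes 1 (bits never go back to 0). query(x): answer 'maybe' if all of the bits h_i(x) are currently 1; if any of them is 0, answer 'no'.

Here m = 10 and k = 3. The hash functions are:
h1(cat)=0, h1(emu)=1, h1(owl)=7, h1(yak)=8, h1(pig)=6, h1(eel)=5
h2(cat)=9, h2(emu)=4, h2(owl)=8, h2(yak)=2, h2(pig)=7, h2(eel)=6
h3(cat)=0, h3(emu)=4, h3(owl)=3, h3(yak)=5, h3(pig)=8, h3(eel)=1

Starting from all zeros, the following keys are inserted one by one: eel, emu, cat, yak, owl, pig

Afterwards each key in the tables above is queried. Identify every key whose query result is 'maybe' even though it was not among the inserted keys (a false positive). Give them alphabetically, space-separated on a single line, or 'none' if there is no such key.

Start: bits=0000000000
After insert 'eel': sets bits 1 5 6 -> bits=0100011000
After insert 'emu': sets bits 1 4 -> bits=0100111000
After insert 'cat': sets bits 0 9 -> bits=1100111001
After insert 'yak': sets bits 2 5 8 -> bits=1110111011
After insert 'owl': sets bits 3 7 8 -> bits=1111111111
After insert 'pig': sets bits 6 7 8 -> bits=1111111111
Not inserted: (none) — query each against bits=1111111111:
False positives (alphabetical): none

Answer: none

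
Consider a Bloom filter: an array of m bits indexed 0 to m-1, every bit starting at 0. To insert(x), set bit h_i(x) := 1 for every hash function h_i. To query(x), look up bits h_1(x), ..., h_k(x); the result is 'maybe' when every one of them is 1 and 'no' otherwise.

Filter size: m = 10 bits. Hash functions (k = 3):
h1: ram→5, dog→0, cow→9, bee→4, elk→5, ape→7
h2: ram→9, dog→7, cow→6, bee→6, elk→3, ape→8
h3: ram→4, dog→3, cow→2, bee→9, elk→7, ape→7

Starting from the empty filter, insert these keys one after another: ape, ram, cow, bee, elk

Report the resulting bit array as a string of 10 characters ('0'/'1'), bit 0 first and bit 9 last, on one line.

Answer: 0011111111

Derivation:
Start: bits=0000000000
After insert 'ape': sets bits 7 8 -> bits=0000000110
After insert 'ram': sets bits 4 5 9 -> bits=0000110111
After insert 'cow': sets bits 2 6 9 -> bits=0010111111
After insert 'bee': sets bits 4 6 9 -> bits=0010111111
After insert 'elk': sets bits 3 5 7 -> bits=0011111111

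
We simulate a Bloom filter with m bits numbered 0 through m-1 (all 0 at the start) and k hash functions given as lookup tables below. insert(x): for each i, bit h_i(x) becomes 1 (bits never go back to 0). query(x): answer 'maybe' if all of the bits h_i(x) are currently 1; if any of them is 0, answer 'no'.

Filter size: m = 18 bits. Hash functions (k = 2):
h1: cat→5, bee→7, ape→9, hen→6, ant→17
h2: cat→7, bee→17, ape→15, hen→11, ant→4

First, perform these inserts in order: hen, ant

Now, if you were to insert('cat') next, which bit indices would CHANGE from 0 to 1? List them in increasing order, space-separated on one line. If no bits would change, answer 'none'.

Answer: 5 7

Derivation:
Start: bits=000000000000000000
After insert 'hen': sets bits 6 11 -> bits=000000100001000000
After insert 'ant': sets bits 4 17 -> bits=000010100001000001
insert 'cat' would touch bits 5 7; currently bit5=0, bit7=0
Bits that are 0 among those (would change 0->1): 5 7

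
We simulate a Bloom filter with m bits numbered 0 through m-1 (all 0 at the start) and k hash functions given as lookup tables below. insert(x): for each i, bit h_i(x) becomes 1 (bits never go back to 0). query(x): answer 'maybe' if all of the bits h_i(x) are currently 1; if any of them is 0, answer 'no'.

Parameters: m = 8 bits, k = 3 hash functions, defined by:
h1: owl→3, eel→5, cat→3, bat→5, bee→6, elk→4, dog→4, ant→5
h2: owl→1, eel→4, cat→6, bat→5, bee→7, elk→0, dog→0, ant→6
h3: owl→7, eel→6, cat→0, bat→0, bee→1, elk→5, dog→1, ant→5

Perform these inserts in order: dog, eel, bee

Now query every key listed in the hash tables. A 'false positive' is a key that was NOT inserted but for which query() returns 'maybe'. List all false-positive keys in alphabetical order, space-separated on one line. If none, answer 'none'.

Answer: ant bat elk

Derivation:
Start: bits=00000000
After insert 'dog': sets bits 0 1 4 -> bits=11001000
After insert 'eel': sets bits 4 5 6 -> bits=11001110
After insert 'bee': sets bits 1 6 7 -> bits=11001111
Not inserted: ant bat cat elk owl — query each against bits=11001111:
query ant: checks bit5=1, bit6=1 (all 1) -> maybe => FALSE POSITIVE
query bat: checks bit0=1, bit5=1 (all 1) -> maybe => FALSE POSITIVE
query cat: checks bit0=1, bit3=0, bit6=1 (has a 0) -> no => not a false positive
query elk: checks bit0=1, bit4=1, bit5=1 (all 1) -> maybe => FALSE POSITIVE
query owl: checks bit1=1, bit3=0, bit7=1 (has a 0) -> no => not a false positive
False positives (alphabetical): ant bat elk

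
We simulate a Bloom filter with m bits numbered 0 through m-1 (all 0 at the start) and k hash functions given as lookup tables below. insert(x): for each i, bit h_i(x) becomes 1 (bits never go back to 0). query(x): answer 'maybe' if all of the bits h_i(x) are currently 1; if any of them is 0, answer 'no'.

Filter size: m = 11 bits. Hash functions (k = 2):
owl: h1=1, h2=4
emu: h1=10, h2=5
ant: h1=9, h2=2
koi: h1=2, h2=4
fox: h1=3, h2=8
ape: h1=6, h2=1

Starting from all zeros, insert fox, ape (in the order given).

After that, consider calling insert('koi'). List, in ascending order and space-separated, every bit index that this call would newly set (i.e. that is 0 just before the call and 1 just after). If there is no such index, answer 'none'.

Start: bits=00000000000
After insert 'fox': sets bits 3 8 -> bits=00010000100
After insert 'ape': sets bits 1 6 -> bits=01010010100
insert 'koi' would touch bits 2 4; currently bit2=0, bit4=0
Bits that are 0 among those (would change 0->1): 2 4

Answer: 2 4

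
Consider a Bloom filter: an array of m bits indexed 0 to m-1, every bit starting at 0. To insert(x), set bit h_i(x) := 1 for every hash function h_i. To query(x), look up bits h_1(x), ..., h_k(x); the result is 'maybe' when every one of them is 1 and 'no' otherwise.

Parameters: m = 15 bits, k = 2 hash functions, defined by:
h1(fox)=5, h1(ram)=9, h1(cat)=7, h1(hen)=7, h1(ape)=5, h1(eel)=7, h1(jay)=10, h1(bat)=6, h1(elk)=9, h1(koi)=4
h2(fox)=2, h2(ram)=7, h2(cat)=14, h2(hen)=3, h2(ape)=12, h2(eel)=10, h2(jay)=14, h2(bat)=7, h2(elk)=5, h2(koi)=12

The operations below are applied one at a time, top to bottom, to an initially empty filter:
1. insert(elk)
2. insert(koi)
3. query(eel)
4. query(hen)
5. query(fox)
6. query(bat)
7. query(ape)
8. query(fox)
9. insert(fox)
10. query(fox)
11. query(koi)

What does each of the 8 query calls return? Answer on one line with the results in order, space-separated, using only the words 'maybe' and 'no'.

Answer: no no no no maybe no maybe maybe

Derivation:
Start: bits=000000000000000
Op 1: insert elk -> sets bits 5 9 -> bits=000001000100000
Op 2: insert koi -> sets bits 4 12 -> bits=000011000100100
Op 3: query eel -> checks bit7=0, bit10=0 (has a 0) -> no
Op 4: query hen -> checks bit3=0, bit7=0 (has a 0) -> no
Op 5: query fox -> checks bit2=0, bit5=1 (has a 0) -> no
Op 6: query bat -> checks bit6=0, bit7=0 (has a 0) -> no
Op 7: query ape -> checks bit5=1, bit12=1 (all 1) -> maybe
Op 8: query fox -> checks bit2=0, bit5=1 (has a 0) -> no
Op 9: insert fox -> sets bits 2 5 -> bits=001011000100100
Op 10: query fox -> checks bit2=1, bit5=1 (all 1) -> maybe
Op 11: query koi -> checks bit4=1, bit12=1 (all 1) -> maybe
Query results in order: no no no no maybe no maybe maybe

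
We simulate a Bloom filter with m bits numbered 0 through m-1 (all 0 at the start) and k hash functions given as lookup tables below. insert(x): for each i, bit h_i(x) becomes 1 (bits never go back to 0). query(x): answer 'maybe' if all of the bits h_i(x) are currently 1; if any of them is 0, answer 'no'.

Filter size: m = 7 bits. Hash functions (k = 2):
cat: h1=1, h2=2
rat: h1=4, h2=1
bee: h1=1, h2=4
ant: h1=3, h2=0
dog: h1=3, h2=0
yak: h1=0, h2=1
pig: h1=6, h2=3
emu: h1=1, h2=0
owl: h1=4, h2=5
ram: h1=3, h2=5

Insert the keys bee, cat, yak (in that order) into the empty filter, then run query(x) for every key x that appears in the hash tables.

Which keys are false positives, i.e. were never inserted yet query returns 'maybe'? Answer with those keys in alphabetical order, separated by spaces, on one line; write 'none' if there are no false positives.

Start: bits=0000000
After insert 'bee': sets bits 1 4 -> bits=0100100
After insert 'cat': sets bits 1 2 -> bits=0110100
After insert 'yak': sets bits 0 1 -> bits=1110100
Not inserted: ant dog emu owl pig ram rat — query each against bits=1110100:
query ant: checks bit0=1, bit3=0 (has a 0) -> no => not a false positive
query dog: checks bit0=1, bit3=0 (has a 0) -> no => not a false positive
query emu: checks bit0=1, bit1=1 (all 1) -> maybe => FALSE POSITIVE
query owl: checks bit4=1, bit5=0 (has a 0) -> no => not a false positive
query pig: checks bit3=0, bit6=0 (has a 0) -> no => not a false positive
query ram: checks bit3=0, bit5=0 (has a 0) -> no => not a false positive
query rat: checks bit1=1, bit4=1 (all 1) -> maybe => FALSE POSITIVE
False positives (alphabetical): emu rat

Answer: emu rat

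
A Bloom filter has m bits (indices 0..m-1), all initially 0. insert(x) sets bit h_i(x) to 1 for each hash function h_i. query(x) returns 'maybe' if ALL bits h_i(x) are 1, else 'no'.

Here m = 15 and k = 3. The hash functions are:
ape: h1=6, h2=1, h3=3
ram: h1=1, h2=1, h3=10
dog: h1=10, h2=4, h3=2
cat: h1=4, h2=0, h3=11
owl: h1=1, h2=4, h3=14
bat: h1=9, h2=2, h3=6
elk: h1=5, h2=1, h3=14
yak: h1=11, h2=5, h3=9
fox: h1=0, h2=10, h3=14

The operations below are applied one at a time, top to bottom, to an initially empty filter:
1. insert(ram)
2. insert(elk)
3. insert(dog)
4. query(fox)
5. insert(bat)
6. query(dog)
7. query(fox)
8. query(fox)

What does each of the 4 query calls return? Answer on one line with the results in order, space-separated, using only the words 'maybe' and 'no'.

Start: bits=000000000000000
Op 1: insert ram -> sets bits 1 10 -> bits=010000000010000
Op 2: insert elk -> sets bits 1 5 14 -> bits=010001000010001
Op 3: insert dog -> sets bits 2 4 10 -> bits=011011000010001
Op 4: query fox -> checks bit0=0, bit10=1, bit14=1 (has a 0) -> no
Op 5: insert bat -> sets bits 2 6 9 -> bits=011011100110001
Op 6: query dog -> checks bit2=1, bit4=1, bit10=1 (all 1) -> maybe
Op 7: query fox -> checks bit0=0, bit10=1, bit14=1 (has a 0) -> no
Op 8: query fox -> checks bit0=0, bit10=1, bit14=1 (has a 0) -> no
Query results in order: no maybe no no

Answer: no maybe no no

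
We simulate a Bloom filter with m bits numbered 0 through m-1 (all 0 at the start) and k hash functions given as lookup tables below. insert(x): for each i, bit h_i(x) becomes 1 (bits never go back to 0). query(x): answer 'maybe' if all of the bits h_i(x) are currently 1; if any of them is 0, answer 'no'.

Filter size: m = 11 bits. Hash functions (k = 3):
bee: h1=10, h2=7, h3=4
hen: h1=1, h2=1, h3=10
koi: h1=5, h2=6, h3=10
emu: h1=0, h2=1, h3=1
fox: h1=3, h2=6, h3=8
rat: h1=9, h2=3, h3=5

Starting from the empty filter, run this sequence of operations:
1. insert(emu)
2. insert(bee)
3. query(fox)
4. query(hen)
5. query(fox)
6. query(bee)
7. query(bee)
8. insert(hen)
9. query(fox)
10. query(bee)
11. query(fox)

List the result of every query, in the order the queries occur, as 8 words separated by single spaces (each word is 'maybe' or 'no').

Answer: no maybe no maybe maybe no maybe no

Derivation:
Start: bits=00000000000
Op 1: insert emu -> sets bits 0 1 -> bits=11000000000
Op 2: insert bee -> sets bits 4 7 10 -> bits=11001001001
Op 3: query fox -> checks bit3=0, bit6=0, bit8=0 (has a 0) -> no
Op 4: query hen -> checks bit1=1, bit10=1 (all 1) -> maybe
Op 5: query fox -> checks bit3=0, bit6=0, bit8=0 (has a 0) -> no
Op 6: query bee -> checks bit4=1, bit7=1, bit10=1 (all 1) -> maybe
Op 7: query bee -> checks bit4=1, bit7=1, bit10=1 (all 1) -> maybe
Op 8: insert hen -> sets bits 1 10 -> bits=11001001001
Op 9: query fox -> checks bit3=0, bit6=0, bit8=0 (has a 0) -> no
Op 10: query bee -> checks bit4=1, bit7=1, bit10=1 (all 1) -> maybe
Op 11: query fox -> checks bit3=0, bit6=0, bit8=0 (has a 0) -> no
Query results in order: no maybe no maybe maybe no maybe no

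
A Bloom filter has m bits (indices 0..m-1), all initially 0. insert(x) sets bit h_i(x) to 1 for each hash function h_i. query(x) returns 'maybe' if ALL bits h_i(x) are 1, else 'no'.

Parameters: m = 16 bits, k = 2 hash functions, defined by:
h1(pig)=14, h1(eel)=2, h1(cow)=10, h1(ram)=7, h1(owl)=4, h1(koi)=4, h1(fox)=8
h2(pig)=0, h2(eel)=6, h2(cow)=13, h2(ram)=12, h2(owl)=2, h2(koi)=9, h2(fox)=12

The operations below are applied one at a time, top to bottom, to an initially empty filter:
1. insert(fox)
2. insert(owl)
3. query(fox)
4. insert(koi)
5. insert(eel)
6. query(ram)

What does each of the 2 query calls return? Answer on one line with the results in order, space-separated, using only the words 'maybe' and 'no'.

Start: bits=0000000000000000
Op 1: insert fox -> sets bits 8 12 -> bits=0000000010001000
Op 2: insert owl -> sets bits 2 4 -> bits=0010100010001000
Op 3: query fox -> checks bit8=1, bit12=1 (all 1) -> maybe
Op 4: insert koi -> sets bits 4 9 -> bits=0010100011001000
Op 5: insert eel -> sets bits 2 6 -> bits=0010101011001000
Op 6: query ram -> checks bit7=0, bit12=1 (has a 0) -> no
Query results in order: maybe no

Answer: maybe no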